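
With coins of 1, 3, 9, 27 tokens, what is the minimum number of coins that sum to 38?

38 = 1×27 + 1×9 + 2×1
Total coins = 1 + 1 + 2 = 4

4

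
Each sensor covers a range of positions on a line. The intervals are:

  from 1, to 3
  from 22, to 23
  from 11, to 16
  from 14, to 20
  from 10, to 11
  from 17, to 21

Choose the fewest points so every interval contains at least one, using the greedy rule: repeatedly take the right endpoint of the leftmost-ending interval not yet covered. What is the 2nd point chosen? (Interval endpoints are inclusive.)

Process intervals by earliest right end; each time one isn't hit yet, stab at its right endpoint.
Sorted: [1,3] [10,11] [11,16] [14,20] [17,21] [22,23]
{[1,3]} hit by 3; {[10,11],[11,16]} hit by 11; {[14,20],[17,21]} hit by 20; {[22,23]} hit by 23.
Points: 3, 11, 20, 23 (4 total).

11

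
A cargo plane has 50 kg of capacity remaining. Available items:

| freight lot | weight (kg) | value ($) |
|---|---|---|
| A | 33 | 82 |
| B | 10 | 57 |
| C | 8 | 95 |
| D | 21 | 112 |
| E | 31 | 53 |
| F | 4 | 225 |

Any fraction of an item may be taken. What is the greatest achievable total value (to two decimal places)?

Ratios (sorted): F 56.25, C 11.88, B 5.70, D 5.33, A 2.48, E 1.71
take F (4 @ 225); take C (8 @ 95); take B (10 @ 57); take D (21 @ 112); take 7/33 of A → 17.39. Capacity used 50/50.
Total value = 506.39

506.39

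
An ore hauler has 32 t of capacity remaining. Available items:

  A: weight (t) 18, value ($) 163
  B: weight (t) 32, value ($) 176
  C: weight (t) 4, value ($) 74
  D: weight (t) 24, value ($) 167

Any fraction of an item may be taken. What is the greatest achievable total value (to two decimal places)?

306.58

Ratios (sorted): C 18.50, A 9.06, D 6.96, B 5.50
take C (4 @ 74); take A (18 @ 163); take 10/24 of D → 69.58. Capacity used 32/32.
Total value = 306.58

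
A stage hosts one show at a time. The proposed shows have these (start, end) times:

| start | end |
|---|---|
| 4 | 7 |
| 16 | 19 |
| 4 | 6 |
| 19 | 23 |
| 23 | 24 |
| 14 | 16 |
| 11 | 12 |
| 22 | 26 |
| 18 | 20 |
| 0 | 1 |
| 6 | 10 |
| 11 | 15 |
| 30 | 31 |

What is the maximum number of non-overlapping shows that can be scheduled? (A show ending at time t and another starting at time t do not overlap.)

Sort by end time and greedily take each interval whose start is ≥ the last chosen end.
By end time: (0,1), (4,6), (4,7), (6,10), (11,12), (11,15), (14,16), (16,19), (18,20), (19,23), (23,24), (22,26), (30,31).
Pick (0,1); next start ≥ 1 → (4,6); next start ≥ 6 → (6,10); next start ≥ 10 → (11,12); next start ≥ 12 → (14,16); next start ≥ 16 → (16,19); next start ≥ 19 → (19,23); next start ≥ 23 → (23,24); next start ≥ 24 → (30,31).
Selected 9 shows.

9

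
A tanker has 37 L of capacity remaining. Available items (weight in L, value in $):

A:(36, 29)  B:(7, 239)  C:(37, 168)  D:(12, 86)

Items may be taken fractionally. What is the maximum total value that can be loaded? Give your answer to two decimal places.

406.73

Greedy by value/weight ratio, highest first.
Ratios (sorted): B 34.14, D 7.17, C 4.54, A 0.81
take B (7 @ 239); take D (12 @ 86); take 18/37 of C → 81.73. Capacity used 37/37.
Total value = 406.73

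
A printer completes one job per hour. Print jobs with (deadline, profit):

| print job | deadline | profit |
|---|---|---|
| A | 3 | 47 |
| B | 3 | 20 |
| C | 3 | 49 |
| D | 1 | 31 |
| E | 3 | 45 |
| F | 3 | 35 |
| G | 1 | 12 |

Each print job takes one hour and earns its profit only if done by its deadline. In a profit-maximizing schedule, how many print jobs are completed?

3

Sort by profit descending; place each in the latest free slot ≤ its deadline.
Profit order: C=49 A=47 E=45 F=35 D=31 B=20 G=12
Assign: C→slot 3, A→slot 2, E→slot 1, F skipped, D skipped, B skipped, G skipped.
Slots: [1:E] [2:A] [3:C]
3 of 7 scheduled.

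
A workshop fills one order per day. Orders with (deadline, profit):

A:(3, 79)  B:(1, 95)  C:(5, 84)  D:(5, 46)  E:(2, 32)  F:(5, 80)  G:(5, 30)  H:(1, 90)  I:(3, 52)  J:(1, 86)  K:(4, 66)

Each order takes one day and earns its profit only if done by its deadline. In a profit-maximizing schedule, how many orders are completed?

5

Sort by profit descending; place each in the latest free slot ≤ its deadline.
Profit order: B=95 H=90 J=86 C=84 F=80 A=79 K=66 I=52 D=46 E=32 G=30
Assign: B→slot 1, H skipped, J skipped, C→slot 5, F→slot 4, A→slot 3, K→slot 2, I skipped, D skipped, E skipped, G skipped.
Slots: [1:B] [2:K] [3:A] [4:F] [5:C]
5 of 11 scheduled.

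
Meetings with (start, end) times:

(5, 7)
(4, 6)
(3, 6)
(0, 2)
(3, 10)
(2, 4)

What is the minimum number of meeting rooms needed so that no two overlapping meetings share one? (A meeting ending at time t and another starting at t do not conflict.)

4

The answer is the maximum number of intervals overlapping at any instant.
Events (time:±→running): 0:+→1 2:-→0 2:+→1 3:+→2 3:+→3 4:-→2 4:+→3 5:+→4 … peak 4.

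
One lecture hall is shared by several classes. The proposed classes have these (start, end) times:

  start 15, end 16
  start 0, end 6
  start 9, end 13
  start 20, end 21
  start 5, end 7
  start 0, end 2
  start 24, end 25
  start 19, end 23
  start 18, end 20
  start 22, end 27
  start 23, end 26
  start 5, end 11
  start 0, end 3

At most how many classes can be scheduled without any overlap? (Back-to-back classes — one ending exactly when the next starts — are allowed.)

Greedy by earliest finish: after sorting by end time, pick each interval compatible with the last pick.
By end time: (0,2), (0,3), (0,6), (5,7), (5,11), (9,13), (15,16), (18,20), (20,21), (19,23), (24,25), (23,26), (22,27).
Pick (0,2); next start ≥ 2 → (5,7); next start ≥ 7 → (9,13); next start ≥ 13 → (15,16); next start ≥ 16 → (18,20); next start ≥ 20 → (20,21); next start ≥ 21 → (24,25).
Selected 7 classes.

7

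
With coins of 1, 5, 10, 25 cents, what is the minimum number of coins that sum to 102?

102 = 4×25 + 2×1
Total coins = 4 + 2 = 6

6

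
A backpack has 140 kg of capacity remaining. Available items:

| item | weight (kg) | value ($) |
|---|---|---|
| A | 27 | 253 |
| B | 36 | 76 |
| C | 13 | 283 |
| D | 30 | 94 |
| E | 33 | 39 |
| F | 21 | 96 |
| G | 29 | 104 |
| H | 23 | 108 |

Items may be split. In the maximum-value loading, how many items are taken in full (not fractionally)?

5

Ratios (sorted): C 21.77, A 9.37, H 4.70, F 4.57, G 3.59, D 3.13, B 2.11, E 1.18
take C (13 @ 283); take A (27 @ 253); take H (23 @ 108); take F (21 @ 96); take G (29 @ 104); take 27/30 of D → 84.60. Capacity used 140/140.
5 item(s) taken whole; one partial (take 27/30 of D).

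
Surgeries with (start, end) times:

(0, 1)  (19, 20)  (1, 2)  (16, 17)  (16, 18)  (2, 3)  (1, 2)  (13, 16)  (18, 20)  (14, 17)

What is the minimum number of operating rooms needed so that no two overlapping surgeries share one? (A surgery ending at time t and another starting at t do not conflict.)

3

starts: [0, 1, 1, 2, 13, 14, 16, 16, 18, 19]
ends:   [1, 2, 2, 3, 16, 17, 17, 18, 20, 20]
s0→1 e1→0 s1→1 s1→2 e2→1 e2→0 s2→1 e3→0 s13→1 s14→2 e16→1 s16→2 s16→3  — peak 3.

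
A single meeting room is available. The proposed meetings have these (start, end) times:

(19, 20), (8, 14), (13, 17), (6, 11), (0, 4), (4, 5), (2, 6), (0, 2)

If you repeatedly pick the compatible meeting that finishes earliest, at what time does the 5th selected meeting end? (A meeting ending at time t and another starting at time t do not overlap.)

20

Sort by end time and greedily take each interval whose start is ≥ the last chosen end.
Sorted by end: (0,2)  (0,4)  (4,5)  (2,6)  (6,11)  (8,14)  (13,17)  (19,20)
take (0,2); take (4,5); skip (2,6); take (6,11); take (13,17); take (19,20).
Selected: (0,2) (4,5) (6,11) (13,17) (19,20)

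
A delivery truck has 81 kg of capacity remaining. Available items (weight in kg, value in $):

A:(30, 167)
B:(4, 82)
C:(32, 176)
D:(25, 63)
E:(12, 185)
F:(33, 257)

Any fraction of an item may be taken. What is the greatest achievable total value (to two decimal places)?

Greedy by value/weight ratio, highest first.
Ratios (sorted): B 20.50, E 15.42, F 7.79, A 5.57, C 5.50, D 2.52
take B (4 @ 82); take E (12 @ 185); take F (33 @ 257); take A (30 @ 167); take 2/32 of C → 11.00. Capacity used 81/81.
Total value = 702.00

702.00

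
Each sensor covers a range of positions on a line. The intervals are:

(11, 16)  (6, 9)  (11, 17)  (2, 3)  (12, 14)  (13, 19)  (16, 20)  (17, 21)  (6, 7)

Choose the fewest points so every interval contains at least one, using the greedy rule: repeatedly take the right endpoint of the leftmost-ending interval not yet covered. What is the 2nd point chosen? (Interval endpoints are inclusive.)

7

Sorted: [2,3] [6,7] [6,9] [12,14] [11,16] [11,17] [13,19] [16,20] [17,21]
{[2,3]} hit by 3; {[6,7],[6,9]} hit by 7; {[12,14],[11,16],[11,17],[13,19]} hit by 14; {[16,20],[17,21]} hit by 20.
Points: 3, 7, 14, 20 (4 total).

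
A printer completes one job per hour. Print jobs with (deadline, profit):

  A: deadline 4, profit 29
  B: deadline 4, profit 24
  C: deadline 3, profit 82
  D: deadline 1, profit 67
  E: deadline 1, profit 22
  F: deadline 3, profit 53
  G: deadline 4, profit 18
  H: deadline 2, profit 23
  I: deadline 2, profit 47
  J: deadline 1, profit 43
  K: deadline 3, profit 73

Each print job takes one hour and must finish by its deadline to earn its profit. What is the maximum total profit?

251

Profit order: C=82 K=73 D=67 F=53 I=47 J=43 A=29 B=24 H=23 E=22 G=18
Assign: C→slot 3, K→slot 2, D→slot 1, F skipped, I skipped, J skipped, A→slot 4, B skipped, H skipped, E skipped, G skipped.
Slots: [1:D] [2:K] [3:C] [4:A]
Profit = 67 + 73 + 82 + 29 = 251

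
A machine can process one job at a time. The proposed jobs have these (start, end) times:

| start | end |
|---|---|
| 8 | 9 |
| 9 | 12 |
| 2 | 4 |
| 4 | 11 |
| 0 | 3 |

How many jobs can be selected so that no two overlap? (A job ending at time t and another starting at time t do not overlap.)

Sorted by end: (0,3)  (2,4)  (8,9)  (4,11)  (9,12)
take (0,3); skip (2,4); take (8,9); take (9,12).
Selected 3 jobs.

3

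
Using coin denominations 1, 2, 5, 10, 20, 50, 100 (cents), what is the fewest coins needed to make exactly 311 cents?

5

Use the largest denomination that fits, subtract, and repeat.
311 = 3×100 + 1×10 + 1×1
Total coins = 3 + 1 + 1 = 5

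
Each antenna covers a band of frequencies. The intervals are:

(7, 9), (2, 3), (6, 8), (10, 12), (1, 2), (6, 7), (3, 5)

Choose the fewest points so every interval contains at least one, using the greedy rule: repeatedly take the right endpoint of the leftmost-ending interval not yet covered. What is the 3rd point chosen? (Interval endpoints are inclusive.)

7

Process intervals by earliest right end; each time one isn't hit yet, stab at its right endpoint.
Sorted: [1,2] [2,3] [3,5] [6,7] [6,8] [7,9] [10,12]
{[1,2],[2,3]} hit by 2; {[3,5]} hit by 5; {[6,7],[6,8],[7,9]} hit by 7; {[10,12]} hit by 12.
Points: 2, 5, 7, 12 (4 total).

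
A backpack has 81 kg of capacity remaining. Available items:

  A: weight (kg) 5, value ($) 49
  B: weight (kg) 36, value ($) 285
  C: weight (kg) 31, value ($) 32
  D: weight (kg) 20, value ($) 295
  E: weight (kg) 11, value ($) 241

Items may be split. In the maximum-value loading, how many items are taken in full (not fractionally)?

Sort by value per unit weight and fill in that order.
Ratios (sorted): E 21.91, D 14.75, A 9.80, B 7.92, C 1.03
take E (11 @ 241); take D (20 @ 295); take A (5 @ 49); take B (36 @ 285); take 9/31 of C → 9.29. Capacity used 81/81.
4 item(s) taken whole; one partial (take 9/31 of C).

4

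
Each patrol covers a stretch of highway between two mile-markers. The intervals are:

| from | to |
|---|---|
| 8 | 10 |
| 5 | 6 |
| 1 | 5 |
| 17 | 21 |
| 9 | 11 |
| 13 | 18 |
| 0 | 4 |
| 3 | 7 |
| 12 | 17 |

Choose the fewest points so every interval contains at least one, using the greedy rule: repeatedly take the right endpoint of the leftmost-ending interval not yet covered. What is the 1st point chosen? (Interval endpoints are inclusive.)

4

Process intervals by earliest right end; each time one isn't hit yet, stab at its right endpoint.
By right end: [0,4]  [1,5]  [5,6]  [3,7]  [8,10]  [9,11]  [12,17]  [13,18]  [17,21]
[0,4] uncovered → point at 4; [5,6] uncovered → point at 6; [8,10] uncovered → point at 10; [12,17] uncovered → point at 17.
Points: 4, 6, 10, 17 (4 total).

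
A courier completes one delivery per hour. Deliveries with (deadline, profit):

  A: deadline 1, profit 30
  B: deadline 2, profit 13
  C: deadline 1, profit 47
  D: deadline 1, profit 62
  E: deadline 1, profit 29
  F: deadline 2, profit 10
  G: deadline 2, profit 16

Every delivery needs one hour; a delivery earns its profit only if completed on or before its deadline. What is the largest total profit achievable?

Take jobs in profit order; each goes to the latest open slot no later than its deadline.
Profit order: D=62 C=47 A=30 E=29 G=16 B=13 F=10
Assign: D→slot 1, C skipped, A skipped, E skipped, G→slot 2, B skipped, F skipped.
Slots: [1:D] [2:G]
Profit = 62 + 16 = 78

78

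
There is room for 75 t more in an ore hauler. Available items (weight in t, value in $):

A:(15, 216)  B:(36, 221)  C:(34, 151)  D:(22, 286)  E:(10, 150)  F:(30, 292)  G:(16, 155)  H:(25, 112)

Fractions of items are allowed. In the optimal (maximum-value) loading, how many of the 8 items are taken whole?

3

Order: E (150/10=15.00) > A (216/15=14.40) > D (286/22=13.00) > F (292/30=9.73) > G (155/16=9.69) > B (221/36=6.14) > H (112/25=4.48) > C (151/34=4.44)
Fill: take E (10 @ 150) → take A (15 @ 216) → take D (22 @ 286) → take 28/30 of F → 272.53; 75/75 used.
3 item(s) taken whole; one partial (take 28/30 of F).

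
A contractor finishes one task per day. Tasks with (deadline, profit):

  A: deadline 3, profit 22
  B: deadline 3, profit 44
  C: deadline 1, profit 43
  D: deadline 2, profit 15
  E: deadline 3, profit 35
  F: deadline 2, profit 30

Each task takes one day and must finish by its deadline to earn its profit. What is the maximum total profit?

122

Sort by profit descending; place each in the latest free slot ≤ its deadline.
Profit order: B=44 C=43 E=35 F=30 A=22 D=15
Assign: B→slot 3, C→slot 1, E→slot 2, F skipped, A skipped, D skipped.
Slots: [1:C] [2:E] [3:B]
Profit = 43 + 35 + 44 = 122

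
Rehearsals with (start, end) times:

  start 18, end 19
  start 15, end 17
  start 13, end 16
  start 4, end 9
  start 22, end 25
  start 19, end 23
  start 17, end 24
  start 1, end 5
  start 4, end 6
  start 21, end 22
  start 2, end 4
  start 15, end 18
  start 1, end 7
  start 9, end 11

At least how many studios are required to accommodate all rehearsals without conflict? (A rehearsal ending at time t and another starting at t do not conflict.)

4

The answer is the maximum number of intervals overlapping at any instant.
Events (time:±→running): 1:+→1 1:+→2 2:+→3 4:-→2 4:+→3 4:+→4 … peak 4.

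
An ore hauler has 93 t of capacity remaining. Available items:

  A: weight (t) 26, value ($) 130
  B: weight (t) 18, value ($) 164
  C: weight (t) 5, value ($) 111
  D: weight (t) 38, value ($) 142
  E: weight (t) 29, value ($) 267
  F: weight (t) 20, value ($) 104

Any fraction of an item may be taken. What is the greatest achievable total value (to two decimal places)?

Sort by value per unit weight and fill in that order.
Ratios (sorted): C 22.20, E 9.21, B 9.11, F 5.20, A 5.00, D 3.74
take C (5 @ 111); take E (29 @ 267); take B (18 @ 164); take F (20 @ 104); take 21/26 of A → 105.00. Capacity used 93/93.
Total value = 751.00

751.00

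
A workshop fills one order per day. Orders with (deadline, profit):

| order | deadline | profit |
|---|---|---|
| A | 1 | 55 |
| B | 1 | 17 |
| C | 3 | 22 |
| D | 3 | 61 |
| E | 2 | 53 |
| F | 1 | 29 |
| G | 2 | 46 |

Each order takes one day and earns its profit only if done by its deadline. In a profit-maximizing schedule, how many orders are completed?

By profit: D(d3,61), A(d1,55), E(d2,53), G(d2,46), F(d1,29), C(d3,22), B(d1,17)
D→slot 3; A→slot 1; E→slot 2; G skipped; F skipped; C skipped; B skipped.
3 of 7 scheduled.

3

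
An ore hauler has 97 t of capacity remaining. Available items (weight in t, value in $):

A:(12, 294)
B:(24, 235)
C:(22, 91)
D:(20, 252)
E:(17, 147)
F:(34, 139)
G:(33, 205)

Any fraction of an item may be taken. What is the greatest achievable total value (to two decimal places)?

Sort by value per unit weight and fill in that order.
Order: A (294/12=24.50) > D (252/20=12.60) > B (235/24=9.79) > E (147/17=8.65) > G (205/33=6.21) > C (91/22=4.14) > F (139/34=4.09)
Fill: take A (12 @ 294) → take D (20 @ 252) → take B (24 @ 235) → take E (17 @ 147) → take 24/33 of G → 149.09; 97/97 used.
Total value = 1077.09

1077.09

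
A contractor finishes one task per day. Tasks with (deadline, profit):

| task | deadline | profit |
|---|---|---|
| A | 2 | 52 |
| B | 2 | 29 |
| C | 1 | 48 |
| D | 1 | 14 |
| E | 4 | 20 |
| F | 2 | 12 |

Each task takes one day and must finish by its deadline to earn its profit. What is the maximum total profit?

120

Profit order: A=52 C=48 B=29 E=20 D=14 F=12
Assign: A→slot 2, C→slot 1, B skipped, E→slot 4, D skipped, F skipped.
Slots: [1:C] [2:A] [4:E]
Profit = 48 + 52 + 20 = 120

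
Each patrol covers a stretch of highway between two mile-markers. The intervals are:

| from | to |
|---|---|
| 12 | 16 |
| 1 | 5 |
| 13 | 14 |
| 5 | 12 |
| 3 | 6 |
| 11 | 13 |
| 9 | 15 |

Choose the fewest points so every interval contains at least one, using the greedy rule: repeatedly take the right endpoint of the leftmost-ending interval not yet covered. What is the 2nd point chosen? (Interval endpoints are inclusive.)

Sort by right endpoint; whenever an interval is uncovered, place a point at its right end.
By right end: [1,5]  [3,6]  [5,12]  [11,13]  [13,14]  [9,15]  [12,16]
[1,5] uncovered → point at 5; [11,13] uncovered → point at 13.
Points: 5, 13 (2 total).

13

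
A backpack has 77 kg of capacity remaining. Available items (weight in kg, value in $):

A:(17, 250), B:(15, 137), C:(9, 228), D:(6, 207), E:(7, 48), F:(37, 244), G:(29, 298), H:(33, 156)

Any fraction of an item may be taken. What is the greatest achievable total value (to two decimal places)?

1126.86

Greedy by value/weight ratio, highest first.
Order: D (207/6=34.50) > C (228/9=25.33) > A (250/17=14.71) > G (298/29=10.28) > B (137/15=9.13) > E (48/7=6.86) > F (244/37=6.59) > H (156/33=4.73)
Fill: take D (6 @ 207) → take C (9 @ 228) → take A (17 @ 250) → take G (29 @ 298) → take B (15 @ 137) → take 1/7 of E → 6.86; 77/77 used.
Total value = 1126.86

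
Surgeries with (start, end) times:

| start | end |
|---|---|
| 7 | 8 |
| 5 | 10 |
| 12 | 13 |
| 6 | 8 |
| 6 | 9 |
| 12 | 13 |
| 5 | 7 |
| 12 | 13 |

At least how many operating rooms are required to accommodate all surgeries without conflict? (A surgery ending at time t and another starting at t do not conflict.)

Count concurrent intervals with a sweep; the peak is the room count.
starts: [5, 5, 6, 6, 7, 12, 12, 12]
ends:   [7, 8, 8, 9, 10, 13, 13, 13]
s5→1 s5→2 s6→3 s6→4  — peak 4.

4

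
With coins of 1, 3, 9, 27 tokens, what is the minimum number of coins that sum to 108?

4

Greedy: take as many of the largest coin as possible, then repeat with the remainder.
108 = 4×27
Total coins = 4 = 4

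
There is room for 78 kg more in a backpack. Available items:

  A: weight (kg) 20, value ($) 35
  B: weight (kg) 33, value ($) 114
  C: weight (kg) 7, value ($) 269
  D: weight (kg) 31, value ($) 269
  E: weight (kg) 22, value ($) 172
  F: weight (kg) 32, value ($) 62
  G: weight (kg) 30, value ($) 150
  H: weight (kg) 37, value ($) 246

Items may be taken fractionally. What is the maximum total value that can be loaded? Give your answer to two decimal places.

829.68

Ratios (sorted): C 38.43, D 8.68, E 7.82, H 6.65, G 5.00, B 3.45, F 1.94, A 1.75
take C (7 @ 269); take D (31 @ 269); take E (22 @ 172); take 18/37 of H → 119.68. Capacity used 78/78.
Total value = 829.68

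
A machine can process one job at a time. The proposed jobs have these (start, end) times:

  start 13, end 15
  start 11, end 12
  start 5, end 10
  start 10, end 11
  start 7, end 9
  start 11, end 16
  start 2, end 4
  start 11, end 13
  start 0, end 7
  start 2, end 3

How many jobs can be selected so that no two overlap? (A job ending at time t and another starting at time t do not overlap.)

5

Sort by end time and greedily take each interval whose start is ≥ the last chosen end.
By end time: (2,3), (2,4), (0,7), (7,9), (5,10), (10,11), (11,12), (11,13), (13,15), (11,16).
Pick (2,3); next start ≥ 3 → (7,9); next start ≥ 9 → (10,11); next start ≥ 11 → (11,12); next start ≥ 12 → (13,15).
Selected 5 jobs.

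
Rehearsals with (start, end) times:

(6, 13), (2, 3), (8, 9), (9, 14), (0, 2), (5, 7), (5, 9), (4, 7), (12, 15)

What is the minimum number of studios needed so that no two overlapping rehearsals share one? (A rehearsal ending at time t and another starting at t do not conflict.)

4

Events (time:±→running): 0:+→1 2:-→0 2:+→1 3:-→0 4:+→1 5:+→2 5:+→3 6:+→4 … peak 4.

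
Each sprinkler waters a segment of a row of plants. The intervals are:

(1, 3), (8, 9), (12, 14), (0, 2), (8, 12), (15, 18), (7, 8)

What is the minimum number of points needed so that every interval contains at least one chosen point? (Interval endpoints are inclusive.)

Sort by right endpoint; whenever an interval is uncovered, place a point at its right end.
Sorted: [0,2] [1,3] [7,8] [8,9] [8,12] [12,14] [15,18]
{[0,2],[1,3]} hit by 2; {[7,8],[8,9],[8,12]} hit by 8; {[12,14]} hit by 14; {[15,18]} hit by 18.
Points: 2, 8, 14, 18 (4 total).

4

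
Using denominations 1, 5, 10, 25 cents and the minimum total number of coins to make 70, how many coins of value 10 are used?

2

Greedy: take as many of the largest coin as possible, then repeat with the remainder.
70 − 2×25→20 − 2×10→0
Count of 10: 2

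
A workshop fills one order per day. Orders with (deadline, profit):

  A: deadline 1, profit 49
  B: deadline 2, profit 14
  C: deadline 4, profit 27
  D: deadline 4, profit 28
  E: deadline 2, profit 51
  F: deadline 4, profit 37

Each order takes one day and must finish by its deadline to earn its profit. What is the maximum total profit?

By profit: E(d2,51), A(d1,49), F(d4,37), D(d4,28), C(d4,27), B(d2,14)
E→slot 2; A→slot 1; F→slot 4; D→slot 3; C skipped; B skipped.
Profit = 49 + 51 + 28 + 37 = 165

165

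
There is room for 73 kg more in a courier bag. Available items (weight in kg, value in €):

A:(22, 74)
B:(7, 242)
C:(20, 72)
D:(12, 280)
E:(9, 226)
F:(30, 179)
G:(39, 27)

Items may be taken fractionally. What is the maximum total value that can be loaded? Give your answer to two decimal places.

Ratios (sorted): B 34.57, E 25.11, D 23.33, F 5.97, C 3.60, A 3.36, G 0.69
take B (7 @ 242); take E (9 @ 226); take D (12 @ 280); take F (30 @ 179); take 15/20 of C → 54.00. Capacity used 73/73.
Total value = 981.00

981.00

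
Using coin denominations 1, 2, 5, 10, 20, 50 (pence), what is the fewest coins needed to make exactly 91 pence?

4

91 = 1×50 + 2×20 + 1×1
Total coins = 1 + 2 + 1 = 4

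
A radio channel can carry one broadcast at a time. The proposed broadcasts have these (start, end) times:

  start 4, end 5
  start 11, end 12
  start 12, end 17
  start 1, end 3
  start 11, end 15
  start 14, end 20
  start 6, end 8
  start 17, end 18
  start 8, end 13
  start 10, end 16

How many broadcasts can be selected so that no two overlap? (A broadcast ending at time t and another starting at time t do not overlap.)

6

By end time: (1,3), (4,5), (6,8), (11,12), (8,13), (11,15), (10,16), (12,17), (17,18), (14,20).
Pick (1,3); next start ≥ 3 → (4,5); next start ≥ 5 → (6,8); next start ≥ 8 → (11,12); next start ≥ 12 → (12,17); next start ≥ 17 → (17,18).
Selected 6 broadcasts.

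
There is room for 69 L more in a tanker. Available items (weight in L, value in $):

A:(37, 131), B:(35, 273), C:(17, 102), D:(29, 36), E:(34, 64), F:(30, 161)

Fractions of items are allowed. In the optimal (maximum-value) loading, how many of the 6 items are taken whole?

2

Ratios (sorted): B 7.80, C 6.00, F 5.37, A 3.54, E 1.88, D 1.24
take B (35 @ 273); take C (17 @ 102); take 17/30 of F → 91.23. Capacity used 69/69.
2 item(s) taken whole; one partial (take 17/30 of F).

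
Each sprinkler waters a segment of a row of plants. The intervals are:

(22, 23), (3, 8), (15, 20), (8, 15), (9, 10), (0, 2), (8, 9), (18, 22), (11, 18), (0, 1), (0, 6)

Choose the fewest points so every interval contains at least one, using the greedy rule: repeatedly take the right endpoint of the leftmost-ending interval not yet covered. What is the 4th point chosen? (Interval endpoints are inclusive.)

18

By right end: [0,1]  [0,2]  [0,6]  [3,8]  [8,9]  [9,10]  [8,15]  [11,18]  [15,20]  [18,22]  [22,23]
[0,1] uncovered → point at 1; [3,8] uncovered → point at 8; [9,10] uncovered → point at 10; [11,18] uncovered → point at 18; [22,23] uncovered → point at 23.
Points: 1, 8, 10, 18, 23 (5 total).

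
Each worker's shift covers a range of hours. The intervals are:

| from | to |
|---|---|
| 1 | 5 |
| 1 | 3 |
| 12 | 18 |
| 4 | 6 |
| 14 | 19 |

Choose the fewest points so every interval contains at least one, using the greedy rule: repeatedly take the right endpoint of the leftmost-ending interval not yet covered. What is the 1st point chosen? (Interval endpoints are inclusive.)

By right end: [1,3]  [1,5]  [4,6]  [12,18]  [14,19]
[1,3] uncovered → point at 3; [4,6] uncovered → point at 6; [12,18] uncovered → point at 18.
Points: 3, 6, 18 (3 total).

3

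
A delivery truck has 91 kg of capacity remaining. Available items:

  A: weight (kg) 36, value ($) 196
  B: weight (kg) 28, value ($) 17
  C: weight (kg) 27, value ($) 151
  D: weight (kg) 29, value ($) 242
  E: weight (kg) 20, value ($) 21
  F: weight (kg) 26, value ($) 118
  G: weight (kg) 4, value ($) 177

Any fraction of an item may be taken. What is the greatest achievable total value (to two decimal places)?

738.78

Sort by value per unit weight and fill in that order.
Order: G (177/4=44.25) > D (242/29=8.34) > C (151/27=5.59) > A (196/36=5.44) > F (118/26=4.54) > E (21/20=1.05) > B (17/28=0.61)
Fill: take G (4 @ 177) → take D (29 @ 242) → take C (27 @ 151) → take 31/36 of A → 168.78; 91/91 used.
Total value = 738.78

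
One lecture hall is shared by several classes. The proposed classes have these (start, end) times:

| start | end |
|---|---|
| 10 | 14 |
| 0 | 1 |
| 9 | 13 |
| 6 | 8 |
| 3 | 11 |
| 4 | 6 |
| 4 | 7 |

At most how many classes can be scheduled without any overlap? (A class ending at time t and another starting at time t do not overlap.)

4

Greedy by earliest finish: after sorting by end time, pick each interval compatible with the last pick.
Sorted by end: (0,1)  (4,6)  (4,7)  (6,8)  (3,11)  (9,13)  (10,14)
take (0,1); take (4,6); skip (4,7); take (6,8); take (9,13).
Selected 4 classes.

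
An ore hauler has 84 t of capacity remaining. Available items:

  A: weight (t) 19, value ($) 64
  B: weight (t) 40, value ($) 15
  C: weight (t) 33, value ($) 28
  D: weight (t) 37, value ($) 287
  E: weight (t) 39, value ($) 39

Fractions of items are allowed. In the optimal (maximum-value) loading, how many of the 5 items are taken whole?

2

Sort by value per unit weight and fill in that order.
Order: D (287/37=7.76) > A (64/19=3.37) > E (39/39=1.00) > C (28/33=0.85) > B (15/40=0.38)
Fill: take D (37 @ 287) → take A (19 @ 64) → take 28/39 of E → 28.00; 84/84 used.
2 item(s) taken whole; one partial (take 28/39 of E).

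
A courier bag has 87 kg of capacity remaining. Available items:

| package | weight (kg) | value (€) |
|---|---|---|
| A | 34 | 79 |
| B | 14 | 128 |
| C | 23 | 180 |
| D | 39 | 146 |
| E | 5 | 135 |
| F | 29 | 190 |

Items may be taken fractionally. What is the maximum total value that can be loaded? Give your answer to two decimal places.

Ratios (sorted): E 27.00, B 9.14, C 7.83, F 6.55, D 3.74, A 2.32
take E (5 @ 135); take B (14 @ 128); take C (23 @ 180); take F (29 @ 190); take 16/39 of D → 59.90. Capacity used 87/87.
Total value = 692.90

692.90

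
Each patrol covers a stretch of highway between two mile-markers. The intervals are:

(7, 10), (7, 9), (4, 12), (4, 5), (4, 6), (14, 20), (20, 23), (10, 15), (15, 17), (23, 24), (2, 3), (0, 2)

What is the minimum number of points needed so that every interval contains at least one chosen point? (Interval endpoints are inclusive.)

5

By right end: [0,2]  [2,3]  [4,5]  [4,6]  [7,9]  [7,10]  [4,12]  [10,15]  [15,17]  [14,20]  [20,23]  [23,24]
[0,2] uncovered → point at 2; [4,5] uncovered → point at 5; [7,9] uncovered → point at 9; [10,15] uncovered → point at 15; [20,23] uncovered → point at 23.
Points: 2, 5, 9, 15, 23 (5 total).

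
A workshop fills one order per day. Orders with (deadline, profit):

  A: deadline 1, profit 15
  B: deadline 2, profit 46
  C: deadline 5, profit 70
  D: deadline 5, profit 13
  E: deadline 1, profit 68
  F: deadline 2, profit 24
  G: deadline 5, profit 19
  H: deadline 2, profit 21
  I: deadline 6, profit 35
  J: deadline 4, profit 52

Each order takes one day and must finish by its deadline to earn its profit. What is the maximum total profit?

290

Sort by profit descending; place each in the latest free slot ≤ its deadline.
Profit order: C=70 E=68 J=52 B=46 I=35 F=24 H=21 G=19 A=15 D=13
Assign: C→slot 5, E→slot 1, J→slot 4, B→slot 2, I→slot 6, F skipped, H skipped, G→slot 3, A skipped, D skipped.
Slots: [1:E] [2:B] [3:G] [4:J] [5:C] [6:I]
Profit = 68 + 46 + 19 + 52 + 70 + 35 = 290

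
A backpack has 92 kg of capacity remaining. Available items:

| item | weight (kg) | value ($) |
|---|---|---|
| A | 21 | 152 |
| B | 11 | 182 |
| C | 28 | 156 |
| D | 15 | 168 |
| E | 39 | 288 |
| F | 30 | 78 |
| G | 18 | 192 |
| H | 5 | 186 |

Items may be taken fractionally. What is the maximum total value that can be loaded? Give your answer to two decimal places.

1044.95

Order: H (186/5=37.20) > B (182/11=16.55) > D (168/15=11.20) > G (192/18=10.67) > E (288/39=7.38) > A (152/21=7.24) > C (156/28=5.57) > F (78/30=2.60)
Fill: take H (5 @ 186) → take B (11 @ 182) → take D (15 @ 168) → take G (18 @ 192) → take E (39 @ 288) → take 4/21 of A → 28.95; 92/92 used.
Total value = 1044.95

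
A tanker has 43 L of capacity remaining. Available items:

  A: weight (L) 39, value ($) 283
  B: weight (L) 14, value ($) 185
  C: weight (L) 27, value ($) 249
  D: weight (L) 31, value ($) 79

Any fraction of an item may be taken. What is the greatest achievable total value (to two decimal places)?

448.51

Sort by value per unit weight and fill in that order.
Ratios (sorted): B 13.21, C 9.22, A 7.26, D 2.55
take B (14 @ 185); take C (27 @ 249); take 2/39 of A → 14.51. Capacity used 43/43.
Total value = 448.51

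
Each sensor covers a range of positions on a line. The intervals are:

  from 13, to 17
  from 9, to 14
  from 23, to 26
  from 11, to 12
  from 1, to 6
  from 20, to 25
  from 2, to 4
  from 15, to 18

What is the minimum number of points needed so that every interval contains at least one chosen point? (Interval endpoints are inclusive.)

4

Process intervals by earliest right end; each time one isn't hit yet, stab at its right endpoint.
Sorted: [2,4] [1,6] [11,12] [9,14] [13,17] [15,18] [20,25] [23,26]
{[2,4],[1,6]} hit by 4; {[11,12],[9,14]} hit by 12; {[13,17],[15,18]} hit by 17; {[20,25],[23,26]} hit by 25.
Points: 4, 12, 17, 25 (4 total).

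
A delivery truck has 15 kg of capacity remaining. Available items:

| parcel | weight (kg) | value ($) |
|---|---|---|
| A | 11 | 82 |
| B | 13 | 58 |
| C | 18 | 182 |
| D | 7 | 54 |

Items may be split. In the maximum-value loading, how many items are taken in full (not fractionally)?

Sort by value per unit weight and fill in that order.
Order: C (182/18=10.11) > D (54/7=7.71) > A (82/11=7.45) > B (58/13=4.46)
Fill: take 15/18 of C → 151.67; 15/15 used.
0 item(s) taken whole; one partial (take 15/18 of C).

0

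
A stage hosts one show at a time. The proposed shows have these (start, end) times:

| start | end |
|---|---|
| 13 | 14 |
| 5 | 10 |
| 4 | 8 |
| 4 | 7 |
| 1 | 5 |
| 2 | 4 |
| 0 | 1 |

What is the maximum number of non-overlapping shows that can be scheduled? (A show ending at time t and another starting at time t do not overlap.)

Order by finish time; keep every interval that doesn't clash with the previous kept one.
Sorted by end: (0,1)  (2,4)  (1,5)  (4,7)  (4,8)  (5,10)  (13,14)
take (0,1); take (2,4); skip (1,5); take (4,7); skip (4,8); skip (5,10); take (13,14).
Selected 4 shows.

4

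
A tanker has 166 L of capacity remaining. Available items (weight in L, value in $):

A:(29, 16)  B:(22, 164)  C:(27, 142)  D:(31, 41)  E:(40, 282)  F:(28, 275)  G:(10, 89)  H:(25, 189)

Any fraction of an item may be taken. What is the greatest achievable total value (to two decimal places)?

Greedy by value/weight ratio, highest first.
Ratios (sorted): F 9.82, G 8.90, H 7.56, B 7.45, E 7.05, C 5.26, D 1.32, A 0.55
take F (28 @ 275); take G (10 @ 89); take H (25 @ 189); take B (22 @ 164); take E (40 @ 282); take C (27 @ 142); take 14/31 of D → 18.52. Capacity used 166/166.
Total value = 1159.52

1159.52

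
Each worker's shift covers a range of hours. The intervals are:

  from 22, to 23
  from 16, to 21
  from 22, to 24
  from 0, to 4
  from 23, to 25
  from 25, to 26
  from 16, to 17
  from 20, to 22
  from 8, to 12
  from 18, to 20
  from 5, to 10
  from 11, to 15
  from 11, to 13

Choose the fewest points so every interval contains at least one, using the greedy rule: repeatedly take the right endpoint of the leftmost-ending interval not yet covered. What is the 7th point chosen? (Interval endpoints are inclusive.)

26

By right end: [0,4]  [5,10]  [8,12]  [11,13]  [11,15]  [16,17]  [18,20]  [16,21]  [20,22]  [22,23]  [22,24]  [23,25]  [25,26]
[0,4] uncovered → point at 4; [5,10] uncovered → point at 10; [11,13] uncovered → point at 13; [16,17] uncovered → point at 17; [18,20] uncovered → point at 20; [22,23] uncovered → point at 23; [25,26] uncovered → point at 26.
Points: 4, 10, 13, 17, 20, 23, 26 (7 total).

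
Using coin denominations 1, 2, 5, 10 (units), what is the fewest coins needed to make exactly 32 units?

4

32 = 3×10 + 1×2
Total coins = 3 + 1 = 4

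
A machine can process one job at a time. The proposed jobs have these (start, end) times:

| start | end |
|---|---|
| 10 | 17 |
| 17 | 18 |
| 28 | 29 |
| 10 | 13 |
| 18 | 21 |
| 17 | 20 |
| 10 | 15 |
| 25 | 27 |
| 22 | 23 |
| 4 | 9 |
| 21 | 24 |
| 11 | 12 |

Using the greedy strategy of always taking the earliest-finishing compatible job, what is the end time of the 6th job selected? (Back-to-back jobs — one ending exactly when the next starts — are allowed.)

Sorted by end: (4,9)  (11,12)  (10,13)  (10,15)  (10,17)  (17,18)  (17,20)  (18,21)  (22,23)  (21,24)  (25,27)  (28,29)
take (4,9); take (11,12); skip (10,17); take (17,18); skip (17,20); take (18,21); take (22,23); take (25,27); take (28,29).
Selected: (4,9) (11,12) (17,18) (18,21) (22,23) (25,27) (28,29)

27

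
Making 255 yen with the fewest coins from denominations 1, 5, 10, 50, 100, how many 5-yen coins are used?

Greedy: take as many of the largest coin as possible, then repeat with the remainder.
255 = 2×100 + 1×50 + 1×5
Count of 5: 1

1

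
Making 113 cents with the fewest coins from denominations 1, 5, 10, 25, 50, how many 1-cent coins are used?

3

Use the largest denomination that fits, subtract, and repeat.
113 = 2×50 + 1×10 + 3×1
Count of 1: 3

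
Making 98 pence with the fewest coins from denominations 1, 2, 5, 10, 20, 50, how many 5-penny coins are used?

1

98 − 1×50→48 − 2×20→8 − 1×5→3 − 1×2→1 − 1×1→0
Count of 5: 1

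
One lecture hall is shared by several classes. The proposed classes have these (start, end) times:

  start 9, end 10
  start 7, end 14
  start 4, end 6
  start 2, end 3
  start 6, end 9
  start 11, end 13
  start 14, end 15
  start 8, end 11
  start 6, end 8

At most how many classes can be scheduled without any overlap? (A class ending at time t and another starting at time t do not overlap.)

Sort by end time and greedily take each interval whose start is ≥ the last chosen end.
Sorted by end: (2,3)  (4,6)  (6,8)  (6,9)  (9,10)  (8,11)  (11,13)  (7,14)  (14,15)
take (2,3); take (4,6); take (6,8); take (9,10); take (11,13); skip (7,14); take (14,15).
Selected 6 classes.

6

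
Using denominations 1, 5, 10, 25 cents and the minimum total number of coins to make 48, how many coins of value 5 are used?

48 − 1×25→23 − 2×10→3 − 3×1→0
Count of 5: 0

0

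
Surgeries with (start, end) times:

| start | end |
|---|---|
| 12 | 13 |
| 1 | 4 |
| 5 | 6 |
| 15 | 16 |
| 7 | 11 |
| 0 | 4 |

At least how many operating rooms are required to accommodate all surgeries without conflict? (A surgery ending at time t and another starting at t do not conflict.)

2

Events (time:±→running): 0:+→1 1:+→2 … peak 2.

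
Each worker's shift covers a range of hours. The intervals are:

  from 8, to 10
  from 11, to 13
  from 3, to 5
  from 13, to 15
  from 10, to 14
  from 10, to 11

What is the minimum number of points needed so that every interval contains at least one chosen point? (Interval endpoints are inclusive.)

Process intervals by earliest right end; each time one isn't hit yet, stab at its right endpoint.
Sorted: [3,5] [8,10] [10,11] [11,13] [10,14] [13,15]
{[3,5]} hit by 5; {[8,10],[10,11]} hit by 10; {[11,13],[10,14],[13,15]} hit by 13.
Points: 5, 10, 13 (3 total).

3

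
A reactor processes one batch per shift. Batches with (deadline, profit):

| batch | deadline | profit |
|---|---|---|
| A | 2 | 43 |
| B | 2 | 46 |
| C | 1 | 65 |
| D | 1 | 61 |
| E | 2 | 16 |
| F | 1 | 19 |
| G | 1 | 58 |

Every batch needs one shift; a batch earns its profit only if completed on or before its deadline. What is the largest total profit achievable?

Sort by profit descending; place each in the latest free slot ≤ its deadline.
Profit order: C=65 D=61 G=58 B=46 A=43 F=19 E=16
Assign: C→slot 1, D skipped, G skipped, B→slot 2, A skipped, F skipped, E skipped.
Slots: [1:C] [2:B]
Profit = 65 + 46 = 111

111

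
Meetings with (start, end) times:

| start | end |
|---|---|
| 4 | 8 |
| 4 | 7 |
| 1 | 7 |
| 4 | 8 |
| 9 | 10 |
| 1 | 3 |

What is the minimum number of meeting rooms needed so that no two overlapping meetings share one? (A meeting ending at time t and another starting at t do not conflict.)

4

Events (time:±→running): 1:+→1 1:+→2 3:-→1 4:+→2 4:+→3 4:+→4 … peak 4.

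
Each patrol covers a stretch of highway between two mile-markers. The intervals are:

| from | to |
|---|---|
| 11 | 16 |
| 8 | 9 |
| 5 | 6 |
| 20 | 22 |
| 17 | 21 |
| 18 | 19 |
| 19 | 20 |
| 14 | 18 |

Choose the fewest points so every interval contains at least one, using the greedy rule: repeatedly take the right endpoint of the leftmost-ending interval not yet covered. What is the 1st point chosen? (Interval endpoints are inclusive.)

6

Sorted: [5,6] [8,9] [11,16] [14,18] [18,19] [19,20] [17,21] [20,22]
{[5,6]} hit by 6; {[8,9]} hit by 9; {[11,16],[14,18]} hit by 16; {[18,19],[19,20],[17,21]} hit by 19; {[20,22]} hit by 22.
Points: 6, 9, 16, 19, 22 (5 total).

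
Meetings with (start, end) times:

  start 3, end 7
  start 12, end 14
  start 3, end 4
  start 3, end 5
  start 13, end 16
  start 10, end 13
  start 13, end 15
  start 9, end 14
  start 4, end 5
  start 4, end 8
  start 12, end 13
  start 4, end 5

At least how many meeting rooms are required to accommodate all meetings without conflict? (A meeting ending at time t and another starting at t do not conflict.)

The answer is the maximum number of intervals overlapping at any instant.
Events (time:±→running): 3:+→1 3:+→2 3:+→3 4:-→2 4:+→3 4:+→4 4:+→5 … peak 5.

5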